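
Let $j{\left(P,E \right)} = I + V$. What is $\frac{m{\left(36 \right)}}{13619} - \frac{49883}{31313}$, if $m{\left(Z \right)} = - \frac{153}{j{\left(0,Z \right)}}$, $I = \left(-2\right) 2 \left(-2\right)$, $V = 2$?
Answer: $- \frac{6798356659}{4264517470} \approx -1.5942$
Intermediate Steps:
$I = 8$ ($I = \left(-4\right) \left(-2\right) = 8$)
$j{\left(P,E \right)} = 10$ ($j{\left(P,E \right)} = 8 + 2 = 10$)
$m{\left(Z \right)} = - \frac{153}{10}$
$\frac{m{\left(36 \right)}}{13619} - \frac{49883}{31313} = - \frac{153}{10 \cdot 13619} - \frac{49883}{31313} = \left(- \frac{153}{10}\right) \frac{1}{13619} - \frac{49883}{31313} = - \frac{153}{136190} - \frac{49883}{31313} = - \frac{6798356659}{4264517470}$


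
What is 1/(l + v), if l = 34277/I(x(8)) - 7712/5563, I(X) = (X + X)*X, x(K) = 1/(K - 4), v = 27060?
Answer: 5563/1675990676 ≈ 3.3192e-6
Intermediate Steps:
x(K) = 1/(-4 + K)
I(X) = 2*X² (I(X) = (2*X)*X = 2*X²)
l = 1525455896/5563 (l = 34277/((2*(1/(-4 + 8))²)) - 7712/5563 = 34277/((2*(1/4)²)) - 7712*1/5563 = 34277/((2*(¼)²)) - 7712/5563 = 34277/((2*(1/16))) - 7712/5563 = 34277/(⅛) - 7712/5563 = 34277*8 - 7712/5563 = 274216 - 7712/5563 = 1525455896/5563 ≈ 2.7421e+5)
1/(l + v) = 1/(1525455896/5563 + 27060) = 1/(1675990676/5563) = 5563/1675990676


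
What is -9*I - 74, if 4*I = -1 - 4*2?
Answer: -215/4 ≈ -53.750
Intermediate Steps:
I = -9/4 (I = (-1 - 4*2)/4 = (-1 - 8)/4 = (1/4)*(-9) = -9/4 ≈ -2.2500)
-9*I - 74 = -9*(-9/4) - 74 = 81/4 - 74 = -215/4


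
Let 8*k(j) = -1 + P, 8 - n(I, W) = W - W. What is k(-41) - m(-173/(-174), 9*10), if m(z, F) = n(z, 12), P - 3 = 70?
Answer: 1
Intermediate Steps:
P = 73 (P = 3 + 70 = 73)
n(I, W) = 8 (n(I, W) = 8 - (W - W) = 8 - 1*0 = 8 + 0 = 8)
m(z, F) = 8
k(j) = 9 (k(j) = (-1 + 73)/8 = (⅛)*72 = 9)
k(-41) - m(-173/(-174), 9*10) = 9 - 1*8 = 9 - 8 = 1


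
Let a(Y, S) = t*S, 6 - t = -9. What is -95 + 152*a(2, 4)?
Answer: 9025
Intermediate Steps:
t = 15 (t = 6 - 1*(-9) = 6 + 9 = 15)
a(Y, S) = 15*S
-95 + 152*a(2, 4) = -95 + 152*(15*4) = -95 + 152*60 = -95 + 9120 = 9025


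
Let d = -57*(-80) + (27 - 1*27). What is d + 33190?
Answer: 37750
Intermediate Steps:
d = 4560 (d = 4560 + (27 - 27) = 4560 + 0 = 4560)
d + 33190 = 4560 + 33190 = 37750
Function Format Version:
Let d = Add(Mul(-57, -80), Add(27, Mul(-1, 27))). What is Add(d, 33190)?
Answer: 37750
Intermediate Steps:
d = 4560 (d = Add(4560, Add(27, -27)) = Add(4560, 0) = 4560)
Add(d, 33190) = Add(4560, 33190) = 37750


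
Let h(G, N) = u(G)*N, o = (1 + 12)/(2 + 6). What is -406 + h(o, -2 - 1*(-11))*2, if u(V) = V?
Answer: -1507/4 ≈ -376.75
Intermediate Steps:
o = 13/8 ≈ 1.6250
h(G, N) = G*N
-406 + h(o, -2 - 1*(-11))*2 = -406 + (13*(-2 - 1*(-11))/8)*2 = -406 + (13*(-2 + 11)/8)*2 = -406 + ((13/8)*9)*2 = -406 + (117/8)*2 = -406 + 117/4 = -1507/4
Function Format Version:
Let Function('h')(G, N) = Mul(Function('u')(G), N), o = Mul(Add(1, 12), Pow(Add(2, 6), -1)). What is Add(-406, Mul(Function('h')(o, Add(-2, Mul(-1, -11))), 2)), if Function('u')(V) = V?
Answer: Rational(-1507, 4) ≈ -376.75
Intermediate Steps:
o = Rational(13, 8) (o = Mul(13, Pow(8, -1)) = Mul(13, Rational(1, 8)) = Rational(13, 8) ≈ 1.6250)
Function('h')(G, N) = Mul(G, N)
Add(-406, Mul(Function('h')(o, Add(-2, Mul(-1, -11))), 2)) = Add(-406, Mul(Mul(Rational(13, 8), Add(-2, Mul(-1, -11))), 2)) = Add(-406, Mul(Mul(Rational(13, 8), Add(-2, 11)), 2)) = Add(-406, Mul(Mul(Rational(13, 8), 9), 2)) = Add(-406, Mul(Rational(117, 8), 2)) = Add(-406, Rational(117, 4)) = Rational(-1507, 4)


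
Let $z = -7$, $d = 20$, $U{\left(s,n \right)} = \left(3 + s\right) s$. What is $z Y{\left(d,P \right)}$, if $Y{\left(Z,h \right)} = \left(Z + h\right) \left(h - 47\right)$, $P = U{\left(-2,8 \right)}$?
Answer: $6174$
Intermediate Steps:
$U{\left(s,n \right)} = s \left(3 + s\right)$
$P = -2$ ($P = - 2 \left(3 - 2\right) = \left(-2\right) 1 = -2$)
$Y{\left(Z,h \right)} = \left(-47 + h\right) \left(Z + h\right)$ ($Y{\left(Z,h \right)} = \left(Z + h\right) \left(-47 + h\right) = \left(-47 + h\right) \left(Z + h\right)$)
$z Y{\left(d,P \right)} = - 7 \left(\left(-2\right)^{2} - 940 - -94 + 20 \left(-2\right)\right) = - 7 \left(4 - 940 + 94 - 40\right) = \left(-7\right) \left(-882\right) = 6174$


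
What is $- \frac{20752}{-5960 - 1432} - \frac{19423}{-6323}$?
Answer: $\frac{17174357}{2921226} \approx 5.8792$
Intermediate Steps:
$- \frac{20752}{-5960 - 1432} - \frac{19423}{-6323} = - \frac{20752}{-5960 - 1432} - - \frac{19423}{6323} = - \frac{20752}{-7392} + \frac{19423}{6323} = \left(-20752\right) \left(- \frac{1}{7392}\right) + \frac{19423}{6323} = \frac{1297}{462} + \frac{19423}{6323} = \frac{17174357}{2921226}$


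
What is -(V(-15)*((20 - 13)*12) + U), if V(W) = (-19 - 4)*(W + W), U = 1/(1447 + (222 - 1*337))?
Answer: -77202721/1332 ≈ -57960.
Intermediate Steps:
U = 1/1332 (U = 1/(1447 + (222 - 337)) = 1/(1447 - 115) = 1/1332 ≈ 0.00075075)
V(W) = -46*W
-(V(-15)*((20 - 13)*12) + U) = -((-46*(-15))*((20 - 13)*12) + 1/1332) = -(690*(7*12) + 1/1332) = -(690*84 + 1/1332) = -(57960 + 1/1332) = -1*77202721/1332 = -77202721/1332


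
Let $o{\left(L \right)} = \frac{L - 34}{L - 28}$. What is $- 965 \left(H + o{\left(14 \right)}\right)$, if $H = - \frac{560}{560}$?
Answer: $- \frac{2895}{7} \approx -413.57$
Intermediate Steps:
$o{\left(L \right)} = \frac{-34 + L}{-28 + L}$
$H = -1$ ($H = \left(-560\right) \frac{1}{560} = -1$)
$- 965 \left(H + o{\left(14 \right)}\right) = - 965 \left(-1 + \frac{-34 + 14}{-28 + 14}\right) = - 965 \left(-1 + \frac{1}{-14} \left(-20\right)\right) = - 965 \left(-1 - - \frac{10}{7}\right) = - 965 \left(-1 + \frac{10}{7}\right) = \left(-965\right) \frac{3}{7} = - \frac{2895}{7}$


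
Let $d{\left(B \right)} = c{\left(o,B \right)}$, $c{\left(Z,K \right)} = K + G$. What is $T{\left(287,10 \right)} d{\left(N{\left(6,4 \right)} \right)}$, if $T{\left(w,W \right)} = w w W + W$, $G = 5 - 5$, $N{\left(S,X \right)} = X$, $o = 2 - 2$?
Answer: $3294800$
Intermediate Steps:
$o = 0$ ($o = 2 - 2 = 0$)
$G = 0$ ($G = 5 - 5 = 0$)
$c{\left(Z,K \right)} = K$ ($c{\left(Z,K \right)} = K + 0 = K$)
$T{\left(w,W \right)} = W + W w^{2}$ ($T{\left(w,W \right)} = w^{2} W + W = W w^{2} + W = W + W w^{2}$)
$d{\left(B \right)} = B$
$T{\left(287,10 \right)} d{\left(N{\left(6,4 \right)} \right)} = 10 \left(1 + 287^{2}\right) 4 = 10 \left(1 + 82369\right) 4 = 10 \cdot 82370 \cdot 4 = 823700 \cdot 4 = 3294800$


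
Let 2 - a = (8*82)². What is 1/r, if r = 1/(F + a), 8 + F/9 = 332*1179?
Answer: 3092446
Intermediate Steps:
a = -430334 (a = 2 - (8*82)² = 2 - 1*656² = 2 - 1*430336 = 2 - 430336 = -430334)
F = 3522780 (F = -72 + 9*(332*1179) = -72 + 9*391428 = -72 + 3522852 = 3522780)
r = 1/3092446 (r = 1/(3522780 - 430334) = 1/3092446 ≈ 3.2337e-7)
1/r = 1/(1/3092446) = 3092446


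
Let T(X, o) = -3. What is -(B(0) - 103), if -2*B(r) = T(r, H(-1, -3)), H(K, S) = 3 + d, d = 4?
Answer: 203/2 ≈ 101.50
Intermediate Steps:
H(K, S) = 7 (H(K, S) = 3 + 4 = 7)
B(r) = 3/2 (B(r) = -½*(-3) = 3/2)
-(B(0) - 103) = -(3/2 - 103) = -1*(-203/2) = 203/2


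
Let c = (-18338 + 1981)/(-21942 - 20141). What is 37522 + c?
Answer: 1579054683/42083 ≈ 37522.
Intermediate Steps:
c = 16357/42083 (c = -16357/(-42083) = -16357*(-1/42083) = 16357/42083 ≈ 0.38868)
37522 + c = 37522 + 16357/42083 = 1579054683/42083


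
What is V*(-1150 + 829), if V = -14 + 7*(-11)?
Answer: 29211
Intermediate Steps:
V = -91 (V = -14 - 77 = -91)
V*(-1150 + 829) = -91*(-1150 + 829) = -91*(-321) = 29211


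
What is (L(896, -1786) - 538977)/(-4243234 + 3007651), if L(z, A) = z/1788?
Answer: 240922495/552305601 ≈ 0.43621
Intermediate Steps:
L(z, A) = z/1788 (L(z, A) = z*(1/1788) = z/1788)
(L(896, -1786) - 538977)/(-4243234 + 3007651) = ((1/1788)*896 - 538977)/(-4243234 + 3007651) = (224/447 - 538977)/(-1235583) = -240922495/447*(-1/1235583) = 240922495/552305601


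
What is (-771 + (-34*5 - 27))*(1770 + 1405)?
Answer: -3073400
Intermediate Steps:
(-771 + (-34*5 - 27))*(1770 + 1405) = (-771 + (-170 - 27))*3175 = (-771 - 197)*3175 = -968*3175 = -3073400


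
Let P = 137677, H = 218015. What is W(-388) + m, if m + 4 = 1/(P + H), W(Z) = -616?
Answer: -220529039/355692 ≈ -620.00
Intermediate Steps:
m = -1422767/355692 (m = -4 + 1/(137677 + 218015) = -4 + 1/355692 = -1422767/355692 ≈ -4.0000)
W(-388) + m = -616 - 1422767/355692 = -220529039/355692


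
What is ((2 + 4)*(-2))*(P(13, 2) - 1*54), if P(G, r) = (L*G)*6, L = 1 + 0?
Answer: -288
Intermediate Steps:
L = 1
P(G, r) = 6*G (P(G, r) = (1*G)*6 = G*6 = 6*G)
((2 + 4)*(-2))*(P(13, 2) - 1*54) = ((2 + 4)*(-2))*(6*13 - 1*54) = (6*(-2))*(78 - 54) = -12*24 = -288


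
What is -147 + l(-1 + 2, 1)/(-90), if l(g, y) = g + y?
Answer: -6616/45 ≈ -147.02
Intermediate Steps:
-147 + l(-1 + 2, 1)/(-90) = -147 + ((-1 + 2) + 1)/(-90) = -147 - (1 + 1)/90 = -147 - 1/90*2 = -147 - 1/45 = -6616/45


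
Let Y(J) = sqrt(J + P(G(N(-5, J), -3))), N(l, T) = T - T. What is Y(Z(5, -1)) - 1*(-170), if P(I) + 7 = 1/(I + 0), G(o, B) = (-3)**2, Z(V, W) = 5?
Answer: 170 + I*sqrt(17)/3 ≈ 170.0 + 1.3744*I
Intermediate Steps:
N(l, T) = 0
G(o, B) = 9
P(I) = -7 + 1/I (P(I) = -7 + 1/(I + 0) = -7 + 1/I)
Y(J) = sqrt(-62/9 + J) (Y(J) = sqrt(J + (-7 + 1/9)) = sqrt(J - 62/9) = sqrt(-62/9 + J))
Y(Z(5, -1)) - 1*(-170) = sqrt(-62 + 9*5)/3 - 1*(-170) = sqrt(-62 + 45)/3 + 170 = sqrt(-17)/3 + 170 = (I*sqrt(17))/3 + 170 = I*sqrt(17)/3 + 170 = 170 + I*sqrt(17)/3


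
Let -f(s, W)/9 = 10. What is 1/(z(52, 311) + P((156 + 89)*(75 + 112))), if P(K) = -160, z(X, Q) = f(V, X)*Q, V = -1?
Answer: -1/28150 ≈ -3.5524e-5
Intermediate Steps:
f(s, W) = -90 (f(s, W) = -9*10 = -90)
z(X, Q) = -90*Q
1/(z(52, 311) + P((156 + 89)*(75 + 112))) = 1/(-90*311 - 160) = 1/(-27990 - 160) = 1/(-28150) = -1/28150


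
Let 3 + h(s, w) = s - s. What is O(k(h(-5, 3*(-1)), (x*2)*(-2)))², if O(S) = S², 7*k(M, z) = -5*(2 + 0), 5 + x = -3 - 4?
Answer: 10000/2401 ≈ 4.1649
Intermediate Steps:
h(s, w) = -3 (h(s, w) = -3 + (s - s) = -3 + 0 = -3)
x = -12 (x = -5 + (-3 - 4) = -5 - 7 = -12)
k(M, z) = -10/7 (k(M, z) = (-5*(2 + 0))/7 = (-5*2)/7 = (⅐)*(-10) = -10/7)
O(k(h(-5, 3*(-1)), (x*2)*(-2)))² = ((-10/7)²)² = (100/49)² = 10000/2401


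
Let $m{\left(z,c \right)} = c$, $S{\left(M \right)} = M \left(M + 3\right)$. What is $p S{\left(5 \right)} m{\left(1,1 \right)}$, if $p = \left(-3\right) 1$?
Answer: $-120$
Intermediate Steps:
$S{\left(M \right)} = M \left(3 + M\right)$
$p = -3$
$p S{\left(5 \right)} m{\left(1,1 \right)} = - 3 \cdot 5 \left(3 + 5\right) 1 = - 3 \cdot 5 \cdot 8 \cdot 1 = \left(-3\right) 40 \cdot 1 = \left(-120\right) 1 = -120$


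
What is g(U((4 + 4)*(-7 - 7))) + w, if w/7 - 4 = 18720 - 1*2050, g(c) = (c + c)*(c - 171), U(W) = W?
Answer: 180110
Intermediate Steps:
g(c) = 2*c*(-171 + c) (g(c) = (2*c)*(-171 + c) = 2*c*(-171 + c))
w = 116718 (w = 28 + 7*(18720 - 1*2050) = 28 + 7*(18720 - 2050) = 28 + 7*16670 = 28 + 116690 = 116718)
g(U((4 + 4)*(-7 - 7))) + w = 2*((4 + 4)*(-7 - 7))*(-171 + (4 + 4)*(-7 - 7)) + 116718 = 2*(8*(-14))*(-171 + 8*(-14)) + 116718 = 2*(-112)*(-171 - 112) + 116718 = 2*(-112)*(-283) + 116718 = 63392 + 116718 = 180110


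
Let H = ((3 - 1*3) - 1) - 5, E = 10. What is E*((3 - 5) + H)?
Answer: -80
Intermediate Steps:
H = -6 (H = ((3 - 3) - 1) - 5 = (0 - 1) - 5 = -1 - 5 = -6)
E*((3 - 5) + H) = 10*((3 - 5) - 6) = 10*(-2 - 6) = 10*(-8) = -80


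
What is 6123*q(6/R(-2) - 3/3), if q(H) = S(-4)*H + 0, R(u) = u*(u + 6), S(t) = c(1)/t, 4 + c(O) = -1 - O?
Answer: -128583/8 ≈ -16073.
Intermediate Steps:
c(O) = -5 - O (c(O) = -4 + (-1 - O) = -5 - O)
S(t) = -6/t (S(t) = (-5 - 1*1)/t = (-5 - 1)/t = -6/t)
R(u) = u*(6 + u)
q(H) = 3*H/2 (q(H) = (-6/(-4))*H + 0 = (-6*(-¼))*H + 0 = 3*H/2 + 0 = 3*H/2)
6123*q(6/R(-2) - 3/3) = 6123*(3*(6/((-2*(6 - 2))) - 3/3)/2) = 6123*(3*(6/((-2*4)) - 3*⅓)/2) = 6123*(3*(6/(-8) - 1)/2) = 6123*(3*(6*(-⅛) - 1)/2) = 6123*(3*(-¾ - 1)/2) = 6123*((3/2)*(-7/4)) = 6123*(-21/8) = -128583/8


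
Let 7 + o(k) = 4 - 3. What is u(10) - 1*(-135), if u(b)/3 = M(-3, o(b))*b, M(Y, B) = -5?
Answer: -15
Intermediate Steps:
o(k) = -6 (o(k) = -7 + (4 - 3) = -7 + 1 = -6)
u(b) = -15*b (u(b) = 3*(-5*b) = -15*b)
u(10) - 1*(-135) = -15*10 - 1*(-135) = -150 + 135 = -15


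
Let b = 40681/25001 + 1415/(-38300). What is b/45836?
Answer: 304541177/8777945103760 ≈ 3.4694e-5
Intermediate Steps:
b = 304541177/191507660 (b = 40681*(1/25001) + 1415*(-1/38300) = 40681/25001 - 283/7660 = 304541177/191507660 ≈ 1.5902)
b/45836 = (304541177/191507660)/45836 = (304541177/191507660)*(1/45836) = 304541177/8777945103760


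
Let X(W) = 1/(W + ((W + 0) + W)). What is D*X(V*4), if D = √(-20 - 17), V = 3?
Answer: I*√37/36 ≈ 0.16897*I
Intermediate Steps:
D = I*√37 (D = √(-37) = I*√37 ≈ 6.0828*I)
X(W) = 1/(3*W) (X(W) = 1/(W + (W + W)) = 1/(W + 2*W) = 1/(3*W))
D*X(V*4) = (I*√37)*(1/(3*((3*4)))) = (I*√37)*((⅓)/12) = (I*√37)*((⅓)*(1/12)) = (I*√37)*(1/36) = I*√37/36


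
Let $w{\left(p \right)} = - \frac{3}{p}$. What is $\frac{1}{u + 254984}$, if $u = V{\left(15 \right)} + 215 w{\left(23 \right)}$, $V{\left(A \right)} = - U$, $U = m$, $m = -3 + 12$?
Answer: $\frac{23}{5863780} \approx 3.9224 \cdot 10^{-6}$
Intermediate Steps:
$m = 9$
$U = 9$
$V{\left(A \right)} = -9$ ($V{\left(A \right)} = \left(-1\right) 9 = -9$)
$u = - \frac{852}{23}$ ($u = -9 + 215 \left(- \frac{3}{23}\right) = -9 - \frac{645}{23} = - \frac{852}{23} \approx -37.043$)
$\frac{1}{u + 254984} = \frac{1}{- \frac{852}{23} + 254984} = \frac{1}{\frac{5863780}{23}} = \frac{23}{5863780}$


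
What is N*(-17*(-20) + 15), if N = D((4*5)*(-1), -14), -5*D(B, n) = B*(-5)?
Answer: -7100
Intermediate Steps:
D(B, n) = B (D(B, n) = -B*(-5)/5 = -(-1)*B = B)
N = -20 (N = (4*5)*(-1) = 20*(-1) = -20)
N*(-17*(-20) + 15) = -20*(-17*(-20) + 15) = -20*(340 + 15) = -20*355 = -7100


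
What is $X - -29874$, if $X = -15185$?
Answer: $14689$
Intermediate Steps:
$X - -29874 = -15185 - -29874 = -15185 + 29874 = 14689$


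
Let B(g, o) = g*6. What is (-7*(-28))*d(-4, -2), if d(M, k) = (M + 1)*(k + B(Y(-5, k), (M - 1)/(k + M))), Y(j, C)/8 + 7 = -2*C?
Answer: 85848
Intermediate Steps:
Y(j, C) = -56 - 16*C (Y(j, C) = -56 + 8*(-2*C) = -56 - 16*C)
B(g, o) = 6*g
d(M, k) = (1 + M)*(-336 - 95*k) (d(M, k) = (M + 1)*(k + 6*(-56 - 16*k)) = (1 + M)*(k + (-336 - 96*k)) = (1 + M)*(-336 - 95*k))
(-7*(-28))*d(-4, -2) = (-7*(-28))*(-336 - 336*(-4) - 95*(-2) - 95*(-4)*(-2)) = 196*(-336 + 1344 + 190 - 760) = 196*438 = 85848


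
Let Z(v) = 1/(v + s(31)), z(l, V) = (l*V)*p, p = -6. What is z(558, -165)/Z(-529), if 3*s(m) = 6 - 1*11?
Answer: -293150880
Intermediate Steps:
s(m) = -5/3 (s(m) = (6 - 1*11)/3 = (6 - 11)/3 = (⅓)*(-5) = -5/3)
z(l, V) = -6*V*l (z(l, V) = (l*V)*(-6) = (V*l)*(-6) = -6*V*l)
Z(v) = 1/(-5/3 + v) (Z(v) = 1/(v - 5/3) = 1/(-5/3 + v))
z(558, -165)/Z(-529) = (-6*(-165)*558)/((3/(-5 + 3*(-529)))) = 552420/((3/(-5 - 1587))) = 552420/((3/(-1592))) = 552420/((3*(-1/1592))) = 552420/(-3/1592) = 552420*(-1592/3) = -293150880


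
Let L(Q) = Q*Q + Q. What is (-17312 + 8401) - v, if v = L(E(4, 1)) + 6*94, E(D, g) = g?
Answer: -9477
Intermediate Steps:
L(Q) = Q + Q² (L(Q) = Q² + Q = Q + Q²)
v = 566 (v = 1*(1 + 1) + 6*94 = 1*2 + 564 = 2 + 564 = 566)
(-17312 + 8401) - v = (-17312 + 8401) - 1*566 = -8911 - 566 = -9477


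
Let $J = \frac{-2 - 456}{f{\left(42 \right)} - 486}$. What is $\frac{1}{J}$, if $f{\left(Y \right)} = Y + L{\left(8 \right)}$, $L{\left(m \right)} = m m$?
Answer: $\frac{190}{229} \approx 0.82969$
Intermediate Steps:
$L{\left(m \right)} = m^{2}$
$f{\left(Y \right)} = 64 + Y$ ($f{\left(Y \right)} = Y + 8^{2} = Y + 64 = 64 + Y$)
$J = \frac{229}{190}$ ($J = \frac{-2 - 456}{\left(64 + 42\right) - 486} = \frac{-2 - 456}{106 - 486} = \frac{1}{-380} \left(-458\right) = \left(- \frac{1}{380}\right) \left(-458\right) = \frac{229}{190} \approx 1.2053$)
$\frac{1}{J} = \frac{1}{\frac{229}{190}} = \frac{190}{229}$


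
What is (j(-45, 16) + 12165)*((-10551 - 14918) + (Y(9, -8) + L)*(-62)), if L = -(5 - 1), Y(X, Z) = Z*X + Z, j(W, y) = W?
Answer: -245563320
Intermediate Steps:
Y(X, Z) = Z + X*Z (Y(X, Z) = X*Z + Z = Z + X*Z)
L = -4 (L = -1*4 = -4)
(j(-45, 16) + 12165)*((-10551 - 14918) + (Y(9, -8) + L)*(-62)) = (-45 + 12165)*((-10551 - 14918) + (-8*(1 + 9) - 4)*(-62)) = 12120*(-25469 + (-8*10 - 4)*(-62)) = 12120*(-25469 + (-80 - 4)*(-62)) = 12120*(-25469 - 84*(-62)) = 12120*(-25469 + 5208) = 12120*(-20261) = -245563320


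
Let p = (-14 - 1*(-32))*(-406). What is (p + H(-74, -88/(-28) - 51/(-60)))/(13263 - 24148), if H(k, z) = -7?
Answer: 209/311 ≈ 0.67203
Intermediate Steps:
p = -7308 (p = (-14 + 32)*(-406) = 18*(-406) = -7308)
(p + H(-74, -88/(-28) - 51/(-60)))/(13263 - 24148) = (-7308 - 7)/(13263 - 24148) = -7315/(-10885) = -7315*(-1/10885) = 209/311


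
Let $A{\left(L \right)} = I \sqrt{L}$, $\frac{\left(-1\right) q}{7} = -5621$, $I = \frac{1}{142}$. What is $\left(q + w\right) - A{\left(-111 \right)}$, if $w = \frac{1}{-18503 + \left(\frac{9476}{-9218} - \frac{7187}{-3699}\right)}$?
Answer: $\frac{12411473281180853}{315436330552} - \frac{i \sqrt{111}}{142} \approx 39347.0 - 0.074195 i$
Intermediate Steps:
$I = \frac{1}{142} \approx 0.0070423$
$q = 39347$ ($q = \left(-7\right) \left(-5621\right) = 39347$)
$A{\left(L \right)} = \frac{\sqrt{L}}{142}$
$w = - \frac{17048691}{315436330552}$ ($w = \frac{1}{-18503 + \left(9476 \left(- \frac{1}{9218}\right) - - \frac{7187}{3699}\right)} = \frac{1}{-18503 + \left(- \frac{4738}{4609} + \frac{7187}{3699}\right)} = \frac{1}{-18503 + \frac{15599021}{17048691}} = \frac{1}{- \frac{315436330552}{17048691}} = - \frac{17048691}{315436330552} \approx -5.4048 \cdot 10^{-5}$)
$\left(q + w\right) - A{\left(-111 \right)} = \left(39347 - \frac{17048691}{315436330552}\right) - \frac{\sqrt{-111}}{142} = \frac{12411473281180853}{315436330552} - \frac{i \sqrt{111}}{142}$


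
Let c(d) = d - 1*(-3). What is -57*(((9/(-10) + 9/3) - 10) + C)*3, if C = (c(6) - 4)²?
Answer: -29241/10 ≈ -2924.1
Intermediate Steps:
c(d) = 3 + d (c(d) = d + 3 = 3 + d)
C = 25 (C = ((3 + 6) - 4)² = (9 - 4)² = 5² = 25)
-57*(((9/(-10) + 9/3) - 10) + C)*3 = -57*(((9/(-10) + 9/3) - 10) + 25)*3 = -57*(((9*(-⅒) + 9*(⅓)) - 10) + 25)*3 = -57*(((-9/10 + 3) - 10) + 25)*3 = -57*((21/10 - 10) + 25)*3 = -57*(-79/10 + 25)*3 = -57*171/10*3 = -9747/10*3 = -29241/10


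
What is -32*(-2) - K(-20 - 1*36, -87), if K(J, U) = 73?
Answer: -9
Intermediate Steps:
-32*(-2) - K(-20 - 1*36, -87) = -32*(-2) - 1*73 = 64 - 73 = -9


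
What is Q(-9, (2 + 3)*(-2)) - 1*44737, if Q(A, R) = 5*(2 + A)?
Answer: -44772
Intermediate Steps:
Q(A, R) = 10 + 5*A
Q(-9, (2 + 3)*(-2)) - 1*44737 = (10 + 5*(-9)) - 1*44737 = (10 - 45) - 44737 = -35 - 44737 = -44772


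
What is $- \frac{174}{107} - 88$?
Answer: $- \frac{9590}{107} \approx -89.626$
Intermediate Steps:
$- \frac{174}{107} - 88 = - \frac{9590}{107}$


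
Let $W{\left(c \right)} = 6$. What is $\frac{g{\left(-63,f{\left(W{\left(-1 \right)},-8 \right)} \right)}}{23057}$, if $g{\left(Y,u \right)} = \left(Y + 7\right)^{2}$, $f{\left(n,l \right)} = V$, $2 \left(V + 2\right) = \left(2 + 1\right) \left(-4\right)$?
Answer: $\frac{3136}{23057} \approx 0.13601$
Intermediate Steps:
$V = -8$ ($V = -2 + \frac{\left(2 + 1\right) \left(-4\right)}{2} = -2 + \frac{3 \left(-4\right)}{2} = -2 + \frac{1}{2} \left(-12\right) = -2 - 6 = -8$)
$f{\left(n,l \right)} = -8$
$g{\left(Y,u \right)} = \left(7 + Y\right)^{2}$
$\frac{g{\left(-63,f{\left(W{\left(-1 \right)},-8 \right)} \right)}}{23057} = \frac{\left(7 - 63\right)^{2}}{23057} = \left(-56\right)^{2} \cdot \frac{1}{23057} = 3136 \cdot \frac{1}{23057} = \frac{3136}{23057}$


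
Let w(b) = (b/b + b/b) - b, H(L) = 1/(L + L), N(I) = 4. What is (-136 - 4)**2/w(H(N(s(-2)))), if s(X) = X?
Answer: 31360/3 ≈ 10453.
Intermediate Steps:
H(L) = 1/(2*L)
w(b) = 2 - b (w(b) = (1 + 1) - b = 2 - b)
(-136 - 4)**2/w(H(N(s(-2)))) = (-136 - 4)**2/(2 - 1/(2*4)) = (-140)**2/(2 - 1/(2*4)) = 19600/(2 - 1*1/8) = 19600/(2 - 1/8) = 19600/(15/8) = 19600*(8/15) = 31360/3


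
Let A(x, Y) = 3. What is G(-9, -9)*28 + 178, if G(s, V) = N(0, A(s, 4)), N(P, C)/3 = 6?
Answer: 682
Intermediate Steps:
N(P, C) = 18 (N(P, C) = 3*6 = 18)
G(s, V) = 18
G(-9, -9)*28 + 178 = 18*28 + 178 = 504 + 178 = 682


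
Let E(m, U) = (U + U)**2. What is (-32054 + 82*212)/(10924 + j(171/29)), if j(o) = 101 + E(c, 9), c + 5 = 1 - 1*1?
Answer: -1630/1261 ≈ -1.2926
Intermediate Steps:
c = -5 (c = -5 + (1 - 1*1) = -5 + (1 - 1) = -5 + 0 = -5)
E(m, U) = 4*U**2 (E(m, U) = (2*U)**2 = 4*U**2)
j(o) = 425 (j(o) = 101 + 4*9**2 = 101 + 4*81 = 101 + 324 = 425)
(-32054 + 82*212)/(10924 + j(171/29)) = (-32054 + 82*212)/(10924 + 425) = (-32054 + 17384)/11349 = -14670*1/11349 = -1630/1261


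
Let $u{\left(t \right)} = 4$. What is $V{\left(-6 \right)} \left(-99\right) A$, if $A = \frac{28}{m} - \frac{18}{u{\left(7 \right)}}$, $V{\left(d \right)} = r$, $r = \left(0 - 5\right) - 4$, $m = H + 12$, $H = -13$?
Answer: $- \frac{57915}{2} \approx -28958.0$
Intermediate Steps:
$m = -1$ ($m = -13 + 12 = -1$)
$r = -9$ ($r = -5 - 4 = -9$)
$V{\left(d \right)} = -9$
$A = - \frac{65}{2}$ ($A = \frac{28}{-1} - \frac{18}{4} = 28 \left(-1\right) - \frac{9}{2} = -28 - \frac{9}{2} = - \frac{65}{2} \approx -32.5$)
$V{\left(-6 \right)} \left(-99\right) A = \left(-9\right) \left(-99\right) \left(- \frac{65}{2}\right) = 891 \left(- \frac{65}{2}\right) = - \frac{57915}{2}$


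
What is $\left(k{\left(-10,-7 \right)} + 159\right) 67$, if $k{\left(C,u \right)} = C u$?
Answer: $15343$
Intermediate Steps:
$\left(k{\left(-10,-7 \right)} + 159\right) 67 = \left(\left(-10\right) \left(-7\right) + 159\right) 67 = \left(70 + 159\right) 67 = 229 \cdot 67 = 15343$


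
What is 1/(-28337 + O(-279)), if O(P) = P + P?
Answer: -1/28895 ≈ -3.4608e-5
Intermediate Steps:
O(P) = 2*P
1/(-28337 + O(-279)) = 1/(-28337 + 2*(-279)) = 1/(-28337 - 558) = 1/(-28895) = -1/28895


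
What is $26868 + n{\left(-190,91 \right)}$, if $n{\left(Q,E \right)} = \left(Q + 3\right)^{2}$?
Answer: $61837$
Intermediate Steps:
$n{\left(Q,E \right)} = \left(3 + Q\right)^{2}$
$26868 + n{\left(-190,91 \right)} = 26868 + \left(3 - 190\right)^{2} = 26868 + \left(-187\right)^{2} = 26868 + 34969 = 61837$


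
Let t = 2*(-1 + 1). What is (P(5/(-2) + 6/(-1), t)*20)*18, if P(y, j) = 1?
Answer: 360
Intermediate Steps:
t = 0 (t = 2*0 = 0)
(P(5/(-2) + 6/(-1), t)*20)*18 = (1*20)*18 = 20*18 = 360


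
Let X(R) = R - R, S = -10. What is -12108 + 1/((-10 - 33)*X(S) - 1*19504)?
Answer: -236154433/19504 ≈ -12108.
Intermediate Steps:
X(R) = 0
-12108 + 1/((-10 - 33)*X(S) - 1*19504) = -12108 + 1/((-10 - 33)*0 - 1*19504) = -12108 + 1/(-43*0 - 19504) = -12108 + 1/(0 - 19504) = -12108 + 1/(-19504) = -12108 - 1/19504 = -236154433/19504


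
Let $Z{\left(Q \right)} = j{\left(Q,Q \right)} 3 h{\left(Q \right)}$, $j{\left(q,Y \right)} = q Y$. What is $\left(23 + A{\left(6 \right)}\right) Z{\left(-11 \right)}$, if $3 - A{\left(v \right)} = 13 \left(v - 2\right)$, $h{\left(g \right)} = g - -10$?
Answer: $9438$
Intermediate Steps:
$j{\left(q,Y \right)} = Y q$
$h{\left(g \right)} = 10 + g$ ($h{\left(g \right)} = g + 10 = 10 + g$)
$A{\left(v \right)} = 29 - 13 v$ ($A{\left(v \right)} = 3 - 13 \left(v - 2\right) = 3 - 13 \left(-2 + v\right) = 3 - \left(-26 + 13 v\right) = 29 - 13 v$)
$Z{\left(Q \right)} = 3 Q^{2} \left(10 + Q\right)$ ($Z{\left(Q \right)} = Q Q 3 \left(10 + Q\right) = Q^{2} \cdot 3 \left(10 + Q\right) = 3 Q^{2} \left(10 + Q\right)$)
$\left(23 + A{\left(6 \right)}\right) Z{\left(-11 \right)} = \left(23 + \left(29 - 78\right)\right) 3 \left(-11\right)^{2} \left(10 - 11\right) = \left(23 + \left(29 - 78\right)\right) 3 \cdot 121 \left(-1\right) = \left(23 - 49\right) \left(-363\right) = \left(-26\right) \left(-363\right) = 9438$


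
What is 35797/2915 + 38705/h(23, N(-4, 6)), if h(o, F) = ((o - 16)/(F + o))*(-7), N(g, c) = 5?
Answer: -451049721/20405 ≈ -22105.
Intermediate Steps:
h(o, F) = -7*(-16 + o)/(F + o) (h(o, F) = ((-16 + o)/(F + o))*(-7) = -7*(-16 + o)/(F + o))
35797/2915 + 38705/h(23, N(-4, 6)) = 35797/2915 + 38705/((7*(16 - 1*23)/(5 + 23))) = 35797*(1/2915) + 38705/((7*(16 - 23)/28)) = 35797/2915 + 38705/((7*(1/28)*(-7))) = 35797/2915 + 38705/(-7/4) = 35797/2915 + 38705*(-4/7) = 35797/2915 - 154820/7 = -451049721/20405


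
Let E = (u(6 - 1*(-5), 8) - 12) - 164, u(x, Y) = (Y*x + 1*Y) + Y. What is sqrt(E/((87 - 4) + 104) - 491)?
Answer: I*sqrt(17183243)/187 ≈ 22.167*I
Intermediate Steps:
u(x, Y) = 2*Y + Y*x (u(x, Y) = (Y*x + Y) + Y = (Y + Y*x) + Y = 2*Y + Y*x)
E = -72 (E = (8*(2 + (6 - 1*(-5))) - 12) - 164 = (8*(2 + (6 + 5)) - 12) - 164 = (8*(2 + 11) - 12) - 164 = (8*13 - 12) - 164 = (104 - 12) - 164 = 92 - 164 = -72)
sqrt(E/((87 - 4) + 104) - 491) = sqrt(-72/((87 - 4) + 104) - 491) = sqrt(-72/(83 + 104) - 491) = sqrt(-72/187 - 491) = sqrt(-91889/187) = I*sqrt(17183243)/187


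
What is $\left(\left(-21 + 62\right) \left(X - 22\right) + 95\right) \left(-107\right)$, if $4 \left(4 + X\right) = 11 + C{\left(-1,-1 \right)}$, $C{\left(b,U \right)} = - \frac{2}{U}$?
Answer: $\frac{358557}{4} \approx 89639.0$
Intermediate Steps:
$X = - \frac{3}{4}$ ($X = -4 + \frac{11 - \frac{2}{-1}}{4} = -4 + \frac{11 - -2}{4} = -4 + \frac{11 + 2}{4} = -4 + \frac{1}{4} \cdot 13 = -4 + \frac{13}{4} = - \frac{3}{4} \approx -0.75$)
$\left(\left(-21 + 62\right) \left(X - 22\right) + 95\right) \left(-107\right) = \left(\left(-21 + 62\right) \left(- \frac{3}{4} - 22\right) + 95\right) \left(-107\right) = \left(41 \left(- \frac{91}{4}\right) + 95\right) \left(-107\right) = \left(- \frac{3731}{4} + 95\right) \left(-107\right) = \left(- \frac{3351}{4}\right) \left(-107\right) = \frac{358557}{4}$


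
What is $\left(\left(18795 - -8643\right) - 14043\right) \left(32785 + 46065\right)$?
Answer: $1056195750$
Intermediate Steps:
$\left(\left(18795 - -8643\right) - 14043\right) \left(32785 + 46065\right) = \left(\left(18795 + 8643\right) - 14043\right) 78850 = \left(27438 - 14043\right) 78850 = 13395 \cdot 78850 = 1056195750$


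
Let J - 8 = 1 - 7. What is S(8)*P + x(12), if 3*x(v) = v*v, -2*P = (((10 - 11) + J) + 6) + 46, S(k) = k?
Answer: -164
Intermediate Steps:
J = 2 (J = 8 + (1 - 7) = 8 - 6 = 2)
P = -53/2 (P = -((((10 - 11) + 2) + 6) + 46)/2 = -(((-1 + 2) + 6) + 46)/2 = -((1 + 6) + 46)/2 = -(7 + 46)/2 = -½*53 = -53/2 ≈ -26.500)
x(v) = v²/3 (x(v) = (v*v)/3 = v²/3)
S(8)*P + x(12) = 8*(-53/2) + (⅓)*12² = -212 + (⅓)*144 = -212 + 48 = -164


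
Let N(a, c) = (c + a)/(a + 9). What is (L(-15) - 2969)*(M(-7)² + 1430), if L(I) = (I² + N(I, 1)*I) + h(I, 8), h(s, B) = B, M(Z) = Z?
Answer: -4098309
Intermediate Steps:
N(a, c) = (a + c)/(9 + a)
L(I) = 8 + I² + I*(1 + I)/(9 + I) (L(I) = (I² + ((I + 1)/(9 + I))*I) + 8 = (I² + ((1 + I)/(9 + I))*I) + 8 = (I² + I*(1 + I)/(9 + I)) + 8 = 8 + I² + I*(1 + I)/(9 + I))
(L(-15) - 2969)*(M(-7)² + 1430) = ((-15*(1 - 15) + (8 + (-15)²)*(9 - 15))/(9 - 15) - 2969)*((-7)² + 1430) = ((-15*(-14) + (8 + 225)*(-6))/(-6) - 2969)*(49 + 1430) = (-(210 + 233*(-6))/6 - 2969)*1479 = (-(210 - 1398)/6 - 2969)*1479 = (-⅙*(-1188) - 2969)*1479 = (198 - 2969)*1479 = -2771*1479 = -4098309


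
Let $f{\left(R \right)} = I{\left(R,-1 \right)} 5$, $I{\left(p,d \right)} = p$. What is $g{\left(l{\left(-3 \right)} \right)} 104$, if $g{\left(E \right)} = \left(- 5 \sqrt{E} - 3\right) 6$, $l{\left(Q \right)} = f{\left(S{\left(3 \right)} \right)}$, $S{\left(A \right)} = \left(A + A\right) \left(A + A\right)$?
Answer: $-1872 - 18720 \sqrt{5} \approx -43731.0$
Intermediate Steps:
$S{\left(A \right)} = 4 A^{2}$ ($S{\left(A \right)} = 2 A 2 A = 4 A^{2}$)
$f{\left(R \right)} = 5 R$ ($f{\left(R \right)} = R 5 = 5 R$)
$l{\left(Q \right)} = 180$ ($l{\left(Q \right)} = 5 \cdot 4 \cdot 3^{2} = 5 \cdot 4 \cdot 9 = 5 \cdot 36 = 180$)
$g{\left(E \right)} = -18 - 30 \sqrt{E}$ ($g{\left(E \right)} = \left(-3 - 5 \sqrt{E}\right) 6 = -18 - 30 \sqrt{E}$)
$g{\left(l{\left(-3 \right)} \right)} 104 = \left(-18 - 30 \sqrt{180}\right) 104 = \left(-18 - 30 \cdot 6 \sqrt{5}\right) 104 = \left(-18 - 180 \sqrt{5}\right) 104 = -1872 - 18720 \sqrt{5}$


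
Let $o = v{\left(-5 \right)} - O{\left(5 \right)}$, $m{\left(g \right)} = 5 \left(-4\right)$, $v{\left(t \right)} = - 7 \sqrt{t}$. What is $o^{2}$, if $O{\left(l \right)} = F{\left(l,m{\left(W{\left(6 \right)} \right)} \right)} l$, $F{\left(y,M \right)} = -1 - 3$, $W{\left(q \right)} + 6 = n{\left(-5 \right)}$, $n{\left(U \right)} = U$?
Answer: $155 - 280 i \sqrt{5} \approx 155.0 - 626.1 i$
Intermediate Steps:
$W{\left(q \right)} = -11$ ($W{\left(q \right)} = -6 - 5 = -11$)
$m{\left(g \right)} = -20$
$F{\left(y,M \right)} = -4$ ($F{\left(y,M \right)} = -1 - 3 = -4$)
$O{\left(l \right)} = - 4 l$
$o = 20 - 7 i \sqrt{5}$ ($o = - 7 \sqrt{-5} - \left(-4\right) 5 = - 7 i \sqrt{5} - -20 = - 7 i \sqrt{5} + 20 = 20 - 7 i \sqrt{5} \approx 20.0 - 15.652 i$)
$o^{2} = \left(20 - 7 i \sqrt{5}\right)^{2}$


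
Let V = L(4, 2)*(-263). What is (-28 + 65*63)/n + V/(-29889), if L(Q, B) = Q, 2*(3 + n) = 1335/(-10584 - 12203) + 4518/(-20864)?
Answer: -19263590448645740/14861672171091 ≈ -1296.2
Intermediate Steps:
n = -1491686457/475427968 (n = -3 + (1335/(-10584 - 12203) + 4518/(-20864))/2 = -3 + (1335/(-22787) + 4518*(-1/20864))/2 = -3 + (1335*(-1/22787) - 2259/10432)/2 = -3 + (-1335/22787 - 2259/10432)/2 = -3 + (½)*(-65402553/237713984) = -3 - 65402553/475427968 = -1491686457/475427968 ≈ -3.1376)
V = -1052 (V = 4*(-263) = -1052)
(-28 + 65*63)/n + V/(-29889) = (-28 + 65*63)/(-1491686457/475427968) - 1052/(-29889) = (-28 + 4095)*(-475427968/1491686457) - 1052*(-1/29889) = 4067*(-475427968/1491686457) + 1052/29889 = -1933565545856/1491686457 + 1052/29889 = -19263590448645740/14861672171091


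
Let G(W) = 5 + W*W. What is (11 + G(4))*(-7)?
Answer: -224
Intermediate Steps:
G(W) = 5 + W**2
(11 + G(4))*(-7) = (11 + (5 + 4**2))*(-7) = (11 + (5 + 16))*(-7) = (11 + 21)*(-7) = 32*(-7) = -224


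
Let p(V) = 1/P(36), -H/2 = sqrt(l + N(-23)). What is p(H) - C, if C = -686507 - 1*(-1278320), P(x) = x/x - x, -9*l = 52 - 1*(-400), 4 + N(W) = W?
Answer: -20713456/35 ≈ -5.9181e+5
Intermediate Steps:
N(W) = -4 + W
l = -452/9 (l = -(52 - 1*(-400))/9 = -(52 + 400)/9 = -1/9*452 = -452/9 ≈ -50.222)
P(x) = 1 - x
H = -2*I*sqrt(695)/3 (H = -2*sqrt(-452/9 + (-4 - 23)) = -2*sqrt(-452/9 - 27) = -2*I*sqrt(695)/3 ≈ -17.575*I)
C = 591813 (C = -686507 + 1278320 = 591813)
p(V) = -1/35 (p(V) = 1/(1 - 1*36) = 1/(1 - 36) = 1/(-35) = -1/35)
p(H) - C = -1/35 - 1*591813 = -1/35 - 591813 = -20713456/35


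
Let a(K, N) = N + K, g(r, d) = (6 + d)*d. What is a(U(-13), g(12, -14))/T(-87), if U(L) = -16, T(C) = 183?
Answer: 32/61 ≈ 0.52459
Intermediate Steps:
g(r, d) = d*(6 + d)
a(K, N) = K + N
a(U(-13), g(12, -14))/T(-87) = (-16 - 14*(6 - 14))/183 = (-16 - 14*(-8))*(1/183) = (-16 + 112)*(1/183) = 96*(1/183) = 32/61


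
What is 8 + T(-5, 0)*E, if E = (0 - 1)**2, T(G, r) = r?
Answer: 8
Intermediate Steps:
E = 1 (E = (-1)**2 = 1)
8 + T(-5, 0)*E = 8 + 0*1 = 8 + 0 = 8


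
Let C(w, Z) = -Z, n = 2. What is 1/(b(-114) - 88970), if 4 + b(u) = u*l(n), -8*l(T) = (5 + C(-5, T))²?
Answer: -4/355383 ≈ -1.1255e-5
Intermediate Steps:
l(T) = -(5 - T)²/8
b(u) = -4 - 9*u/8 (b(u) = -4 + u*(-(-5 + 2)²/8) = -4 + u*(-⅛*(-3)²) = -4 + u*(-⅛*9) = -4 + u*(-9/8) = -4 - 9*u/8)
1/(b(-114) - 88970) = 1/((-4 - 9/8*(-114)) - 88970) = 1/((-4 + 513/4) - 88970) = 1/(497/4 - 88970) = 1/(-355383/4) = -4/355383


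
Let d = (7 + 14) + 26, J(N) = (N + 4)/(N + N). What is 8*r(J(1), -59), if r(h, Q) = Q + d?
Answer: -96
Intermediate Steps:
J(N) = (4 + N)/(2*N) (J(N) = (4 + N)/((2*N)) = (4 + N)*(1/(2*N)) = (4 + N)/(2*N))
d = 47 (d = 21 + 26 = 47)
r(h, Q) = 47 + Q (r(h, Q) = Q + 47 = 47 + Q)
8*r(J(1), -59) = 8*(47 - 59) = 8*(-12) = -96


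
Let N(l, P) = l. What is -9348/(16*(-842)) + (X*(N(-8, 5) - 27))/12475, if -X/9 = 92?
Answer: 25351743/8403160 ≈ 3.0169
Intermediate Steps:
X = -828 (X = -9*92 = -828)
-9348/(16*(-842)) + (X*(N(-8, 5) - 27))/12475 = -9348/(16*(-842)) - 828*(-8 - 27)/12475 = -9348/(-13472) - 828*(-35)*(1/12475) = -9348*(-1/13472) + 28980*(1/12475) = 2337/3368 + 5796/2495 = 25351743/8403160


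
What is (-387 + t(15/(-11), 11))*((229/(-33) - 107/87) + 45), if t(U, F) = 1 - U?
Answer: -49710019/3509 ≈ -14166.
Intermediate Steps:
(-387 + t(15/(-11), 11))*((229/(-33) - 107/87) + 45) = (-387 + (1 - 15/(-11)))*((229/(-33) - 107/87) + 45) = (-387 + (1 - 15*(-1)/11))*((229*(-1/33) - 107*1/87) + 45) = (-387 + (1 - 1*(-15/11)))*((-229/33 - 107/87) + 45) = (-387 + (1 + 15/11))*(-2606/319 + 45) = (-387 + 26/11)*(11749/319) = -4231/11*11749/319 = -49710019/3509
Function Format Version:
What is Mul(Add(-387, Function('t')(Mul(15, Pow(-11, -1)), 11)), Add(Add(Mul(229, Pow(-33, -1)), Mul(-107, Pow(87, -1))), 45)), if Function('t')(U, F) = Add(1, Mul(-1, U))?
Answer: Rational(-49710019, 3509) ≈ -14166.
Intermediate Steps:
Mul(Add(-387, Function('t')(Mul(15, Pow(-11, -1)), 11)), Add(Add(Mul(229, Pow(-33, -1)), Mul(-107, Pow(87, -1))), 45)) = Mul(Add(-387, Add(1, Mul(-1, Mul(15, Pow(-11, -1))))), Add(Add(Mul(229, Pow(-33, -1)), Mul(-107, Pow(87, -1))), 45)) = Mul(Add(-387, Add(1, Mul(-1, Mul(15, Rational(-1, 11))))), Add(Add(Mul(229, Rational(-1, 33)), Mul(-107, Rational(1, 87))), 45)) = Mul(Add(-387, Add(1, Mul(-1, Rational(-15, 11)))), Add(Add(Rational(-229, 33), Rational(-107, 87)), 45)) = Mul(Add(-387, Add(1, Rational(15, 11))), Add(Rational(-2606, 319), 45)) = Mul(Add(-387, Rational(26, 11)), Rational(11749, 319)) = Mul(Rational(-4231, 11), Rational(11749, 319)) = Rational(-49710019, 3509)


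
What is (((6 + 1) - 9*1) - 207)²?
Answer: 43681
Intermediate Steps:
(((6 + 1) - 9*1) - 207)² = ((7 - 9) - 207)² = (-2 - 207)² = (-209)² = 43681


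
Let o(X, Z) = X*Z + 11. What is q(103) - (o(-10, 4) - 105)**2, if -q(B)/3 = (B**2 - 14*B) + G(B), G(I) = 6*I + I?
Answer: -47620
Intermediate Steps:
o(X, Z) = 11 + X*Z
G(I) = 7*I
q(B) = -3*B**2 + 21*B (q(B) = -3*((B**2 - 14*B) + 7*B) = -3*(B**2 - 7*B) = -3*B**2 + 21*B)
q(103) - (o(-10, 4) - 105)**2 = 3*103*(7 - 1*103) - ((11 - 10*4) - 105)**2 = 3*103*(7 - 103) - ((11 - 40) - 105)**2 = 3*103*(-96) - (-29 - 105)**2 = -29664 - 1*(-134)**2 = -29664 - 1*17956 = -29664 - 17956 = -47620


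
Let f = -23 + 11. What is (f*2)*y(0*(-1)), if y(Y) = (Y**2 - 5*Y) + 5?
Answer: -120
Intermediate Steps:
y(Y) = 5 + Y**2 - 5*Y
f = -12
(f*2)*y(0*(-1)) = (-12*2)*(5 + (0*(-1))**2 - 0*(-1)) = -24*(5 + 0**2 - 5*0) = -24*(5 + 0 + 0) = -24*5 = -120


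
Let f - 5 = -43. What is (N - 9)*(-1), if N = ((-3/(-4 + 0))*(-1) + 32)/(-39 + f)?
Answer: 2897/308 ≈ 9.4058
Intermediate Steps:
f = -38 (f = 5 - 43 = -38)
N = -125/308 (N = ((-3/(-4 + 0))*(-1) + 32)/(-39 - 38) = ((-3/(-4))*(-1) + 32)/(-77) = (-1/4*(-3)*(-1) + 32)*(-1/77) = ((3/4)*(-1) + 32)*(-1/77) = (-3/4 + 32)*(-1/77) = (125/4)*(-1/77) = -125/308 ≈ -0.40584)
(N - 9)*(-1) = (-125/308 - 9)*(-1) = -2897/308*(-1) = 2897/308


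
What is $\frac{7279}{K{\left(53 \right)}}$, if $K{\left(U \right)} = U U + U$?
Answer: $\frac{7279}{2862} \approx 2.5433$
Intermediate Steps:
$K{\left(U \right)} = U + U^{2}$ ($K{\left(U \right)} = U^{2} + U = U + U^{2}$)
$\frac{7279}{K{\left(53 \right)}} = \frac{7279}{53 \left(1 + 53\right)} = \frac{7279}{53 \cdot 54} = \frac{7279}{2862}$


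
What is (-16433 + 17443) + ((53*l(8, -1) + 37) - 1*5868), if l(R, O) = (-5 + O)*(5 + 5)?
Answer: -8001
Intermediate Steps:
l(R, O) = -50 + 10*O (l(R, O) = (-5 + O)*10 = -50 + 10*O)
(-16433 + 17443) + ((53*l(8, -1) + 37) - 1*5868) = (-16433 + 17443) + ((53*(-50 + 10*(-1)) + 37) - 1*5868) = 1010 + ((53*(-50 - 10) + 37) - 5868) = 1010 + ((53*(-60) + 37) - 5868) = 1010 + ((-3180 + 37) - 5868) = 1010 + (-3143 - 5868) = 1010 - 9011 = -8001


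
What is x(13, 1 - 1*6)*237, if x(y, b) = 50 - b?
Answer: 13035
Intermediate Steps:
x(13, 1 - 1*6)*237 = (50 - (1 - 1*6))*237 = (50 - (1 - 6))*237 = (50 - 1*(-5))*237 = (50 + 5)*237 = 55*237 = 13035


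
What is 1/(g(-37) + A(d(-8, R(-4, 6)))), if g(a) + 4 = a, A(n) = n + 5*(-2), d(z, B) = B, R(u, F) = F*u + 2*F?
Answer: -1/63 ≈ -0.015873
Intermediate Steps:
R(u, F) = 2*F + F*u
A(n) = -10 + n (A(n) = n - 10 = -10 + n)
g(a) = -4 + a
1/(g(-37) + A(d(-8, R(-4, 6)))) = 1/((-4 - 37) + (-10 + 6*(2 - 4))) = 1/(-41 + (-10 + 6*(-2))) = 1/(-41 + (-10 - 12)) = 1/(-41 - 22) = 1/(-63) = -1/63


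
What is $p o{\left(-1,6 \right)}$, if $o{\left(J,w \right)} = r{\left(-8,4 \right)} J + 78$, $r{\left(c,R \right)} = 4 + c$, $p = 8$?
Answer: $656$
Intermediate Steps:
$o{\left(J,w \right)} = 78 - 4 J$ ($o{\left(J,w \right)} = \left(4 - 8\right) J + 78 = - 4 J + 78 = 78 - 4 J$)
$p o{\left(-1,6 \right)} = 8 \left(78 - -4\right) = 8 \left(78 + 4\right) = 8 \cdot 82 = 656$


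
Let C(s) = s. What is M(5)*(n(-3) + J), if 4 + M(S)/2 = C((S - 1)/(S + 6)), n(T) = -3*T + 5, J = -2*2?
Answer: -800/11 ≈ -72.727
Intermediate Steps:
J = -4
n(T) = 5 - 3*T
M(S) = -8 + 2*(-1 + S)/(6 + S) (M(S) = -8 + 2*((S - 1)/(S + 6)) = -8 + 2*((-1 + S)/(6 + S)) = -8 + 2*(-1 + S)/(6 + S))
M(5)*(n(-3) + J) = (2*(-25 - 3*5)/(6 + 5))*((5 - 3*(-3)) - 4) = (2*(-25 - 15)/11)*((5 + 9) - 4) = (2*(1/11)*(-40))*(14 - 4) = -80/11*10 = -800/11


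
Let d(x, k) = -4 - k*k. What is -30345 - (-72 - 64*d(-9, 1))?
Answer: -30593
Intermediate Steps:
d(x, k) = -4 - k²
-30345 - (-72 - 64*d(-9, 1)) = -30345 - (-72 - 64*(-4 - 1*1²)) = -30345 - (-72 - 64*(-4 - 1*1)) = -30345 - (-72 - 64*(-4 - 1)) = -30345 - (-72 - 64*(-5)) = -30345 - (-72 + 320) = -30345 - 1*248 = -30345 - 248 = -30593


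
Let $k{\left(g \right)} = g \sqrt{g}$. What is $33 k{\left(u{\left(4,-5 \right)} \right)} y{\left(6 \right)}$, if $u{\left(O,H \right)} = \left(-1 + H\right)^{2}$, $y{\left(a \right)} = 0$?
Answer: $0$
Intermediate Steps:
$k{\left(g \right)} = g^{\frac{3}{2}}$
$33 k{\left(u{\left(4,-5 \right)} \right)} y{\left(6 \right)} = 33 \left(\left(-1 - 5\right)^{2}\right)^{\frac{3}{2}} \cdot 0 = 33 \left(\left(-6\right)^{2}\right)^{\frac{3}{2}} \cdot 0 = 33 \cdot 36^{\frac{3}{2}} \cdot 0 = 33 \cdot 216 \cdot 0 = 7128 \cdot 0 = 0$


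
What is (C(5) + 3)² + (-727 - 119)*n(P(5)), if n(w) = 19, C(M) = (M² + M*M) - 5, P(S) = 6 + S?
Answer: -13770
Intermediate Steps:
C(M) = -5 + 2*M² (C(M) = (M² + M²) - 5 = 2*M² - 5 = -5 + 2*M²)
(C(5) + 3)² + (-727 - 119)*n(P(5)) = ((-5 + 2*5²) + 3)² + (-727 - 119)*19 = ((-5 + 2*25) + 3)² - 846*19 = ((-5 + 50) + 3)² - 16074 = (45 + 3)² - 16074 = 48² - 16074 = 2304 - 16074 = -13770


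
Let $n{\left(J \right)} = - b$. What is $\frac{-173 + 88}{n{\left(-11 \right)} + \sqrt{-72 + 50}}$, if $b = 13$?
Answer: $\frac{1105}{191} + \frac{85 i \sqrt{22}}{191} \approx 5.7853 + 2.0874 i$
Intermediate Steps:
$n{\left(J \right)} = -13$ ($n{\left(J \right)} = \left(-1\right) 13 = -13$)
$\frac{-173 + 88}{n{\left(-11 \right)} + \sqrt{-72 + 50}} = \frac{-173 + 88}{-13 + \sqrt{-72 + 50}} = - \frac{85}{-13 + \sqrt{-22}} = - \frac{85}{-13 + i \sqrt{22}}$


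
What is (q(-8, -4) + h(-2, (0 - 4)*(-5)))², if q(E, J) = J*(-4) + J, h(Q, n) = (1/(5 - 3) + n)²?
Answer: 2989441/16 ≈ 1.8684e+5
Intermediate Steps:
h(Q, n) = (½ + n)² (h(Q, n) = (1/2 + n)² = (½ + n)²)
q(E, J) = -3*J (q(E, J) = -4*J + J = -3*J)
(q(-8, -4) + h(-2, (0 - 4)*(-5)))² = (-3*(-4) + (1 + 2*((0 - 4)*(-5)))²/4)² = (12 + (1 + 2*(-4*(-5)))²/4)² = (12 + (1 + 2*20)²/4)² = (12 + (1 + 40)²/4)² = (12 + (¼)*41²)² = (12 + (¼)*1681)² = (12 + 1681/4)² = (1729/4)² = 2989441/16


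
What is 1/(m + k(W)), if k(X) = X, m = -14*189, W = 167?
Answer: -1/2479 ≈ -0.00040339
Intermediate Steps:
m = -2646
1/(m + k(W)) = 1/(-2646 + 167) = 1/(-2479) = -1/2479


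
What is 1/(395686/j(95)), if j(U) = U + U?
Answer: 95/197843 ≈ 0.00048018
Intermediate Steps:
j(U) = 2*U
1/(395686/j(95)) = 1/(395686/((2*95))) = 1/(395686/190) = 1/(395686*(1/190)) = 1/(197843/95) = 95/197843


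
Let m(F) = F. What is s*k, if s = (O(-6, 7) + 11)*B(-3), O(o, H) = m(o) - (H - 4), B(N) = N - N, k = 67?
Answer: 0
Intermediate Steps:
B(N) = 0
O(o, H) = 4 + o - H (O(o, H) = o - (H - 4) = o - (-4 + H) = o + (4 - H) = 4 + o - H)
s = 0 (s = ((4 - 6 - 1*7) + 11)*0 = ((4 - 6 - 7) + 11)*0 = (-9 + 11)*0 = 2*0 = 0)
s*k = 0*67 = 0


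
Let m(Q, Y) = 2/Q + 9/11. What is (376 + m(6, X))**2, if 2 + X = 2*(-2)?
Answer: 154902916/1089 ≈ 1.4224e+5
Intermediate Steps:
X = -6 (X = -2 + 2*(-2) = -2 - 4 = -6)
m(Q, Y) = 9/11 + 2/Q (m(Q, Y) = 2/Q + 9*(1/11) = 2/Q + 9/11 = 9/11 + 2/Q)
(376 + m(6, X))**2 = (376 + (9/11 + 2/6))**2 = (376 + (9/11 + 2*(1/6)))**2 = (376 + (9/11 + 1/3))**2 = (376 + 38/33)**2 = (12446/33)**2 = 154902916/1089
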